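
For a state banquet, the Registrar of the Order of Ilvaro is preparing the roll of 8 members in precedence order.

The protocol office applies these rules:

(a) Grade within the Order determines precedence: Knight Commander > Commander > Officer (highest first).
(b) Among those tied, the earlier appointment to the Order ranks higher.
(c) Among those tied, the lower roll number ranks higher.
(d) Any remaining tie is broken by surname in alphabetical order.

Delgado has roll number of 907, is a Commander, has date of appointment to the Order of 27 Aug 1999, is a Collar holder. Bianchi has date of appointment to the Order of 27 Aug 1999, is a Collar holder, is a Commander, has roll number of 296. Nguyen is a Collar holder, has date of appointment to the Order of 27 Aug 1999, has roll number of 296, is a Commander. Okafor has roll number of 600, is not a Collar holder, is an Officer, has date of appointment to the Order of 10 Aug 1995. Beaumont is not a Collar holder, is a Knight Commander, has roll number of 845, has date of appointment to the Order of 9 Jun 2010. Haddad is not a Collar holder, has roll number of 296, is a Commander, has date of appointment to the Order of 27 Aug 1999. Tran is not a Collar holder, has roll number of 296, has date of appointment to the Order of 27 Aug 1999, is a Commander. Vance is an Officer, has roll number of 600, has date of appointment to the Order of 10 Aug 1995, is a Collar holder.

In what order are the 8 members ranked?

Beaumont, Bianchi, Haddad, Nguyen, Tran, Delgado, Okafor, Vance

By grade within the Order: Beaumont (Knight Commander); then Bianchi, Haddad, Nguyen, Tran and Delgado (Commander); then Okafor and Vance (Officer).
Bianchi, Haddad, Nguyen, Tran and Delgado all have date of appointment to the Order 27 Aug 1999, so the next rule applies.
Among Bianchi, Haddad, Nguyen, Tran and Delgado, by roll number (lower first): Bianchi, Haddad, Nguyen and Tran (296) before Delgado (907).
Among Bianchi, Haddad, Nguyen and Tran, alphabetically by surname: Bianchi before Haddad before Nguyen before Tran.
Okafor and Vance both have date of appointment to the Order 10 Aug 1995, so the next rule applies.
Okafor and Vance both have roll number 600, so the next rule applies.
Among Okafor and Vance, alphabetically by surname: Okafor before Vance.
Full order: Beaumont, Bianchi, Haddad, Nguyen, Tran, Delgado, Okafor, Vance.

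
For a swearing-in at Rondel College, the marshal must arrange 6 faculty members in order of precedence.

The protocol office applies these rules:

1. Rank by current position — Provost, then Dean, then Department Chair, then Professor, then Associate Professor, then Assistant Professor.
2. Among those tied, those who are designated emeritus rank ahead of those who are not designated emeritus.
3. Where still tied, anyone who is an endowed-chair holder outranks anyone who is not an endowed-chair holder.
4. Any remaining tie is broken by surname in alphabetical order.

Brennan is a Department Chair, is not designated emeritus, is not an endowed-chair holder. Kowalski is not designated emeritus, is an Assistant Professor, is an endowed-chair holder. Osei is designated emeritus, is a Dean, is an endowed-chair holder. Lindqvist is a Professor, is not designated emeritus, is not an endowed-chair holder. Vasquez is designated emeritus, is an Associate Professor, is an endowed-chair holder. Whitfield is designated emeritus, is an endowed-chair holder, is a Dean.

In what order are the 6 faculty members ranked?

Osei, Whitfield, Brennan, Lindqvist, Vasquez, Kowalski

By current position: Osei and Whitfield (Dean); then Brennan (Department Chair); then Lindqvist (Professor); then Vasquez (Associate Professor); then Kowalski (Assistant Professor).
Osei and Whitfield are each designated emeritus, so the next rule applies.
Osei and Whitfield are each an endowed-chair holder, so the next rule applies.
Among Osei and Whitfield, alphabetically by surname: Osei before Whitfield.
Full order: Osei, Whitfield, Brennan, Lindqvist, Vasquez, Kowalski.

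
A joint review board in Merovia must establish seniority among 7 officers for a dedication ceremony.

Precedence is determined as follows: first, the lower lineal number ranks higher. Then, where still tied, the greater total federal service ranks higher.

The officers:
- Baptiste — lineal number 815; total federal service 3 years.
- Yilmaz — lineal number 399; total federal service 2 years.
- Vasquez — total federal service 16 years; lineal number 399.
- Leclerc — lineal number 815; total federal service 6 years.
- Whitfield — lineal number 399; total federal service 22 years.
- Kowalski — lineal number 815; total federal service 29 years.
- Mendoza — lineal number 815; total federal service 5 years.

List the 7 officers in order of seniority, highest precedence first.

By lineal number (lower first): Whitfield, Vasquez and Yilmaz (each 399); then Kowalski, Leclerc, Mendoza and Baptiste (each 815).
Among Whitfield, Vasquez and Yilmaz, by total federal service (higher first): Whitfield (22 years) before Vasquez (16 years) before Yilmaz (2 years).
Among Kowalski, Leclerc, Mendoza and Baptiste, by total federal service (higher first): Kowalski (29 years) before Leclerc (6 years) before Mendoza (5 years) before Baptiste (3 years).
Full order: Whitfield, Vasquez, Yilmaz, Kowalski, Leclerc, Mendoza, Baptiste.

Whitfield, Vasquez, Yilmaz, Kowalski, Leclerc, Mendoza, Baptiste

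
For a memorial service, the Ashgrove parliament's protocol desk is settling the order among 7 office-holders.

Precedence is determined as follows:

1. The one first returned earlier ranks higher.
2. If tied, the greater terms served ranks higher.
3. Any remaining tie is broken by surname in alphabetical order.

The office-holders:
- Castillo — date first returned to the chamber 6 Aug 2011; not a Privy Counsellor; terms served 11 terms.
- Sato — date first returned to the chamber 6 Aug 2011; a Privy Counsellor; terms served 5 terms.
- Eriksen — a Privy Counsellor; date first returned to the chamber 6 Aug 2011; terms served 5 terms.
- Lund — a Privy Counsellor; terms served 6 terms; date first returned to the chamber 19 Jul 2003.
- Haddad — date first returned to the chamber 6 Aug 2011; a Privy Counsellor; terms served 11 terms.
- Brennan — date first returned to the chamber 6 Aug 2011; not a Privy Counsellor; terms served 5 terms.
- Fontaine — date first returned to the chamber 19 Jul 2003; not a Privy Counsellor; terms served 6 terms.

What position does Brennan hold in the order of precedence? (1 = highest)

5

By date first returned to the chamber (earlier first): Fontaine and Lund (both 19 Jul 2003); then Castillo, Haddad, Brennan, Eriksen and Sato (each 6 Aug 2011).
Fontaine and Lund both have terms served 6 terms, so the next rule applies.
Among Fontaine and Lund, alphabetically by surname: Fontaine before Lund.
Among Castillo, Haddad, Brennan, Eriksen and Sato, by terms served (higher first): Castillo and Haddad (11 terms) before Brennan, Eriksen and Sato (5 terms).
Among Castillo and Haddad, alphabetically by surname: Castillo before Haddad.
Among Brennan, Eriksen and Sato, alphabetically by surname: Brennan before Eriksen before Sato.
Order: Fontaine, Lund, Castillo, Haddad, Brennan, Eriksen, Sato. So position 5.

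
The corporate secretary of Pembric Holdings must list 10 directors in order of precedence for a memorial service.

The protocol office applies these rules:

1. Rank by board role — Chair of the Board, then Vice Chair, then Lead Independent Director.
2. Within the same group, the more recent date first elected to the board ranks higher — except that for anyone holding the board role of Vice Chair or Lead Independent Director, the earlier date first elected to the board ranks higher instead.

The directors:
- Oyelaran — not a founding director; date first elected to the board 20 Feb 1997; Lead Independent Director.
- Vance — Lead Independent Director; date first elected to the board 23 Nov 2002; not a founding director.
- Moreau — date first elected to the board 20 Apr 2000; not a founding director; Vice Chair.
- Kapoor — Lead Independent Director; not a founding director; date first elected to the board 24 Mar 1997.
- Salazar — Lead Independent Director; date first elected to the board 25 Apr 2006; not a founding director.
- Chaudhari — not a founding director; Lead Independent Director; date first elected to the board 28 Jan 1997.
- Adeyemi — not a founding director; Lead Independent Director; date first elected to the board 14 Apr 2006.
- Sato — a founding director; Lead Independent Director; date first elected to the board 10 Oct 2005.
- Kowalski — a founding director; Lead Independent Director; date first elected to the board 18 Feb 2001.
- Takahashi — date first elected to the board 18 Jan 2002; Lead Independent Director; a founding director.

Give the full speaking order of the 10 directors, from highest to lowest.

Moreau, Chaudhari, Oyelaran, Kapoor, Kowalski, Takahashi, Vance, Sato, Adeyemi, Salazar

By board role: Moreau (Vice Chair); then Chaudhari, Oyelaran, Kapoor, Kowalski, Takahashi, Vance, Sato, Adeyemi and Salazar (Lead Independent Director).
Among Chaudhari, Oyelaran, Kapoor, Kowalski, Takahashi, Vance, Sato, Adeyemi and Salazar, by date first elected to the board (earlier first) (reversed rule for this group): Chaudhari (28 Jan 1997) before Oyelaran (20 Feb 1997) before Kapoor (24 Mar 1997) before Kowalski (18 Feb 2001) before Takahashi (18 Jan 2002) before Vance (23 Nov 2002) before Sato (10 Oct 2005) before Adeyemi (14 Apr 2006) before Salazar (25 Apr 2006).
Full order: Moreau, Chaudhari, Oyelaran, Kapoor, Kowalski, Takahashi, Vance, Sato, Adeyemi, Salazar.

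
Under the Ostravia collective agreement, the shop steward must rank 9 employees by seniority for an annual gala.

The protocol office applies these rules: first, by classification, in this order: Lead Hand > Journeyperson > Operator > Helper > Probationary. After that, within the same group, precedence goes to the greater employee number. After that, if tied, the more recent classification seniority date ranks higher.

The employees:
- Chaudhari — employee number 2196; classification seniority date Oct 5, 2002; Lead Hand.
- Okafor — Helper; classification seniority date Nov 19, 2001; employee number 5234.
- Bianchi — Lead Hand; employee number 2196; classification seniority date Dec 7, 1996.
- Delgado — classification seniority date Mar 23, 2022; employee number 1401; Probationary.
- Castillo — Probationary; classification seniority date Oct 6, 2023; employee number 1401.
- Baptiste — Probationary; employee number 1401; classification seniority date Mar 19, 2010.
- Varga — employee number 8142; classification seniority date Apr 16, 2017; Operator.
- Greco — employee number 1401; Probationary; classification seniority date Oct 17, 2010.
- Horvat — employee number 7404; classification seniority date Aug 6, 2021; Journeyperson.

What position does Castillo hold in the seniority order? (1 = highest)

6

By classification: Chaudhari and Bianchi (Lead Hand); then Horvat (Journeyperson); then Varga (Operator); then Okafor (Helper); then Castillo, Delgado, Greco and Baptiste (Probationary).
Chaudhari and Bianchi both have employee number 2196, so the next rule applies.
Among Chaudhari and Bianchi, by classification seniority date (later first): Chaudhari (Oct 5, 2002) before Bianchi (Dec 7, 1996).
Castillo, Delgado, Greco and Baptiste all have employee number 1401, so the next rule applies.
Among Castillo, Delgado, Greco and Baptiste, by classification seniority date (later first): Castillo (Oct 6, 2023) before Delgado (Mar 23, 2022) before Greco (Oct 17, 2010) before Baptiste (Mar 19, 2010).
Order: Chaudhari, Bianchi, Horvat, Varga, Okafor, Castillo, Delgado, Greco, Baptiste. So position 6.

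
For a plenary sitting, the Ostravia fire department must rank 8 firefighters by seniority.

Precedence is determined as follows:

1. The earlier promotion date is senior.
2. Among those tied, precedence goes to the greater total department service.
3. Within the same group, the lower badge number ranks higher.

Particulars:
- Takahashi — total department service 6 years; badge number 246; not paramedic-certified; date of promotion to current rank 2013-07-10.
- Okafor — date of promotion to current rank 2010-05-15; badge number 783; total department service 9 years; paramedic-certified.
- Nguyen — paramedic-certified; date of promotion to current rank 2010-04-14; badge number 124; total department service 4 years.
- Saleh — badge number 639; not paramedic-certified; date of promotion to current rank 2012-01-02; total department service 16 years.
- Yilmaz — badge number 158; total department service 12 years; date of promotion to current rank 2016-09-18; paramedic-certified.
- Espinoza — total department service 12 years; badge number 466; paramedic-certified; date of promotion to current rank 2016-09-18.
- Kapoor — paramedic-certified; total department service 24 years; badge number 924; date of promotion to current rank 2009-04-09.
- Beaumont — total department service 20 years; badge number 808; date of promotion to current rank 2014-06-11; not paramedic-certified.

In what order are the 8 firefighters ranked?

By date of promotion to current rank (earlier first): Kapoor (2009-04-09); then Nguyen (2010-04-14); then Okafor (2010-05-15); then Saleh (2012-01-02); then Takahashi (2013-07-10); then Beaumont (2014-06-11); then Yilmaz and Espinoza (both 2016-09-18).
Yilmaz and Espinoza both have total department service 12 years, so the next rule applies.
Among Yilmaz and Espinoza, by badge number (lower first): Yilmaz (158) before Espinoza (466).
Full order: Kapoor, Nguyen, Okafor, Saleh, Takahashi, Beaumont, Yilmaz, Espinoza.

Kapoor, Nguyen, Okafor, Saleh, Takahashi, Beaumont, Yilmaz, Espinoza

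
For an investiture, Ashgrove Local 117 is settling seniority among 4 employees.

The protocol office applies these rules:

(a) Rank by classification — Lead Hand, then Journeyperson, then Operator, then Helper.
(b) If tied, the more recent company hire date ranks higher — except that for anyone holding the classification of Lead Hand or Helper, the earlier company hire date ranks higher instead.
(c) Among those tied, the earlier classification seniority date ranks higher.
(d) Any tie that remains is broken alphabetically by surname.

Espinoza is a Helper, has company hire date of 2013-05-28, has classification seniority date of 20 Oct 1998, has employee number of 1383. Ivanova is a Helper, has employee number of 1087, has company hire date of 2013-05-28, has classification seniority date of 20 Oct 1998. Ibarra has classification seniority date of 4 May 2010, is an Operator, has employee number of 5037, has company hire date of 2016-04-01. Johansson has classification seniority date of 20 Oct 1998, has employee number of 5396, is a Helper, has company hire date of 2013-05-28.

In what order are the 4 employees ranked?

Ibarra, Espinoza, Ivanova, Johansson

By classification: Ibarra (Operator); then Espinoza, Ivanova and Johansson (Helper).
Espinoza, Ivanova and Johansson all have company hire date 2013-05-28, so the next rule applies.
Espinoza, Ivanova and Johansson all have classification seniority date 20 Oct 1998, so the next rule applies.
Among Espinoza, Ivanova and Johansson, alphabetically by surname: Espinoza before Ivanova before Johansson.
Full order: Ibarra, Espinoza, Ivanova, Johansson.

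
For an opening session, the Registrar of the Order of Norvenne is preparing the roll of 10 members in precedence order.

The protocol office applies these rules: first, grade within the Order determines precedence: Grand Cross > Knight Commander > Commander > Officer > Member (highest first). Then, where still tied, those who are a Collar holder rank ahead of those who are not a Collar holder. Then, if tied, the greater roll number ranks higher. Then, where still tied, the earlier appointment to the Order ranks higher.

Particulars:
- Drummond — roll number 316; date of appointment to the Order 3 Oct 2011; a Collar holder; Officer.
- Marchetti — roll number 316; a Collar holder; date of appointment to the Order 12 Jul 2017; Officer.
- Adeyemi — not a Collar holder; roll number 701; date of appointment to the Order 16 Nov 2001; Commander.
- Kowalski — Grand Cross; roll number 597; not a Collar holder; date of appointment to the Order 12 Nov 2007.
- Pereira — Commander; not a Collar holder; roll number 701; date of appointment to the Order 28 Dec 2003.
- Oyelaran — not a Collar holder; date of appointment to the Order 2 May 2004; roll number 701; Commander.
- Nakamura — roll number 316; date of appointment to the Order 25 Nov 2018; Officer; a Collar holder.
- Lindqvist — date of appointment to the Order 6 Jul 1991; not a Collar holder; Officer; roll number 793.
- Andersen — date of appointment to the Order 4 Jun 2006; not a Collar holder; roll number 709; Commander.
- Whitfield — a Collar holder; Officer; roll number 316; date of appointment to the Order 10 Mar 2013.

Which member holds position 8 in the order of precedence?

By grade within the Order: Kowalski (Grand Cross); then Andersen, Adeyemi, Pereira and Oyelaran (Commander); then Drummond, Whitfield, Marchetti, Nakamura and Lindqvist (Officer).
Andersen, Adeyemi, Pereira and Oyelaran are each not a Collar holder, so the next rule applies.
Among Andersen, Adeyemi, Pereira and Oyelaran, by roll number (higher first): Andersen (709) before Adeyemi, Pereira and Oyelaran (701).
Among Adeyemi, Pereira and Oyelaran, by date of appointment to the Order (earlier first): Adeyemi (16 Nov 2001) before Pereira (28 Dec 2003) before Oyelaran (2 May 2004).
Among Drummond, Whitfield, Marchetti, Nakamura and Lindqvist, a Collar holder before not a Collar holder: Drummond, Whitfield, Marchetti and Nakamura (a Collar holder) before Lindqvist (not a Collar holder).
Drummond, Whitfield, Marchetti and Nakamura all have roll number 316, so the next rule applies.
Among Drummond, Whitfield, Marchetti and Nakamura, by date of appointment to the Order (earlier first): Drummond (3 Oct 2011) before Whitfield (10 Mar 2013) before Marchetti (12 Jul 2017) before Nakamura (25 Nov 2018).
Order: Kowalski, Andersen, Adeyemi, Pereira, Oyelaran, Drummond, Whitfield, Marchetti, Nakamura, Lindqvist.

Marchetti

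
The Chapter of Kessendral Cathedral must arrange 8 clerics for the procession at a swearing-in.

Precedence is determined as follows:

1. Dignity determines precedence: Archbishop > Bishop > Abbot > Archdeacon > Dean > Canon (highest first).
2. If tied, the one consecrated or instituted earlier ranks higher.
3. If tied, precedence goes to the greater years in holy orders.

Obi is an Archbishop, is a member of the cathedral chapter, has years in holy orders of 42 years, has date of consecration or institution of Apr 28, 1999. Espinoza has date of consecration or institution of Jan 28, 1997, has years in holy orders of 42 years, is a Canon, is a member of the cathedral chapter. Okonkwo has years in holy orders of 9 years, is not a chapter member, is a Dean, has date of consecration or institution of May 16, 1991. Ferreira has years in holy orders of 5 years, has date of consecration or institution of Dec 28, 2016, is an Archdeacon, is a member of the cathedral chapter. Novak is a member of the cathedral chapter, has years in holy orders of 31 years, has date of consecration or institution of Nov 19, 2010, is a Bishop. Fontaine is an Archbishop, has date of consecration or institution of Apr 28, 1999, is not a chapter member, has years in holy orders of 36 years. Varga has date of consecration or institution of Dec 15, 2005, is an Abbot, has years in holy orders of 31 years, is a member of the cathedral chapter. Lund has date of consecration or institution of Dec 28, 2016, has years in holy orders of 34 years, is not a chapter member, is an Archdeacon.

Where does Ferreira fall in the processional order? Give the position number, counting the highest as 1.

By dignity: Obi and Fontaine (Archbishop); then Novak (Bishop); then Varga (Abbot); then Lund and Ferreira (Archdeacon); then Okonkwo (Dean); then Espinoza (Canon).
Obi and Fontaine both have date of consecration or institution Apr 28, 1999, so the next rule applies.
Among Obi and Fontaine, by years in holy orders (higher first): Obi (42 years) before Fontaine (36 years).
Lund and Ferreira both have date of consecration or institution Dec 28, 2016, so the next rule applies.
Among Lund and Ferreira, by years in holy orders (higher first): Lund (34 years) before Ferreira (5 years).
Order: Obi, Fontaine, Novak, Varga, Lund, Ferreira, Okonkwo, Espinoza. So position 6.

6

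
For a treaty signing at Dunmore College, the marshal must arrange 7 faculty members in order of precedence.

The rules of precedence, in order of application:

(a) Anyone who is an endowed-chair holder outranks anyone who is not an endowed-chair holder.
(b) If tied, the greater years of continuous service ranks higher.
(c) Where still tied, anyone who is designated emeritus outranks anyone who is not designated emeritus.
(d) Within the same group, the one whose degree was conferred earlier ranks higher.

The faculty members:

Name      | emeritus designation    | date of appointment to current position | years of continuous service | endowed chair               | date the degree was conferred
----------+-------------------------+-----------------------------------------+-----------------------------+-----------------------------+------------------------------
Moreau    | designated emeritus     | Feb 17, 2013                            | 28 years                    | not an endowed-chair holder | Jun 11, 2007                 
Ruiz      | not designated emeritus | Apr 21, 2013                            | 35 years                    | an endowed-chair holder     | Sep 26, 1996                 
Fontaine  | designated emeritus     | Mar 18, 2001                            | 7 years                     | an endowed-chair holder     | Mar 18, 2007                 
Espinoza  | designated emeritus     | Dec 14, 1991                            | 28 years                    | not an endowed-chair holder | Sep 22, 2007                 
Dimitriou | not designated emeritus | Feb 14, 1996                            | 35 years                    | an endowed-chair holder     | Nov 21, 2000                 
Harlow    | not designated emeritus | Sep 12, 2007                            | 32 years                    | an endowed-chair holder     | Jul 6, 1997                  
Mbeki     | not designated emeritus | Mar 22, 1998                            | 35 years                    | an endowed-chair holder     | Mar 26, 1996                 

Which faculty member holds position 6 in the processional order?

Moreau

By the first rule: Mbeki, Ruiz, Dimitriou, Harlow and Fontaine (each an endowed-chair holder); then Moreau and Espinoza (both not an endowed-chair holder).
Among Mbeki, Ruiz, Dimitriou, Harlow and Fontaine, by years of continuous service (higher first): Mbeki, Ruiz and Dimitriou (35 years) before Harlow (32 years) before Fontaine (7 years).
Mbeki, Ruiz and Dimitriou are each not designated emeritus, so the next rule applies.
Among Mbeki, Ruiz and Dimitriou, by date the degree was conferred (earlier first): Mbeki (Mar 26, 1996) before Ruiz (Sep 26, 1996) before Dimitriou (Nov 21, 2000).
Moreau and Espinoza both have years of continuous service 28 years, so the next rule applies.
Moreau and Espinoza are each designated emeritus, so the next rule applies.
Among Moreau and Espinoza, by date the degree was conferred (earlier first): Moreau (Jun 11, 2007) before Espinoza (Sep 22, 2007).
Order: Mbeki, Ruiz, Dimitriou, Harlow, Fontaine, Moreau, Espinoza.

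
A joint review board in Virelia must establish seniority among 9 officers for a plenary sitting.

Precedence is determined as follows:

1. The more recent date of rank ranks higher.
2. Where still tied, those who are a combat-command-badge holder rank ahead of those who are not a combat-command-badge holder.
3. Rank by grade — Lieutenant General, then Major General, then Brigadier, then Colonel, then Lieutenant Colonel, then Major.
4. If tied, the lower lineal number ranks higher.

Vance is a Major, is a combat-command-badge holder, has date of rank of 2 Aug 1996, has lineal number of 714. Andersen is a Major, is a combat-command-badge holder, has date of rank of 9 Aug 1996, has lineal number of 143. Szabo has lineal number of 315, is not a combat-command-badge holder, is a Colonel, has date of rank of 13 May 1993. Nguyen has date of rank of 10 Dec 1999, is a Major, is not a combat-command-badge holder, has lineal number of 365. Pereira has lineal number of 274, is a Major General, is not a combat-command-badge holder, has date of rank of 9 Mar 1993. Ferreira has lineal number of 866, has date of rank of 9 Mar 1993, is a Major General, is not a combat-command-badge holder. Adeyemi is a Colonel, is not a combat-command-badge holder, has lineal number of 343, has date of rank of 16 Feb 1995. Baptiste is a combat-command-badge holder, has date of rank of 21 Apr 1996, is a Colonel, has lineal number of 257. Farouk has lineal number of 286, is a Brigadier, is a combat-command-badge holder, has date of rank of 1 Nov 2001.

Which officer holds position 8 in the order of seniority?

Pereira

By date of rank (later first): Farouk (1 Nov 2001); then Nguyen (10 Dec 1999); then Andersen (9 Aug 1996); then Vance (2 Aug 1996); then Baptiste (21 Apr 1996); then Adeyemi (16 Feb 1995); then Szabo (13 May 1993); then Pereira and Ferreira (both 9 Mar 1993).
Pereira and Ferreira are each not a combat-command-badge holder, so the next rule applies.
Pereira and Ferreira are each Major General, so the next rule applies.
Among Pereira and Ferreira, by lineal number (lower first): Pereira (274) before Ferreira (866).
Order: Farouk, Nguyen, Andersen, Vance, Baptiste, Adeyemi, Szabo, Pereira, Ferreira.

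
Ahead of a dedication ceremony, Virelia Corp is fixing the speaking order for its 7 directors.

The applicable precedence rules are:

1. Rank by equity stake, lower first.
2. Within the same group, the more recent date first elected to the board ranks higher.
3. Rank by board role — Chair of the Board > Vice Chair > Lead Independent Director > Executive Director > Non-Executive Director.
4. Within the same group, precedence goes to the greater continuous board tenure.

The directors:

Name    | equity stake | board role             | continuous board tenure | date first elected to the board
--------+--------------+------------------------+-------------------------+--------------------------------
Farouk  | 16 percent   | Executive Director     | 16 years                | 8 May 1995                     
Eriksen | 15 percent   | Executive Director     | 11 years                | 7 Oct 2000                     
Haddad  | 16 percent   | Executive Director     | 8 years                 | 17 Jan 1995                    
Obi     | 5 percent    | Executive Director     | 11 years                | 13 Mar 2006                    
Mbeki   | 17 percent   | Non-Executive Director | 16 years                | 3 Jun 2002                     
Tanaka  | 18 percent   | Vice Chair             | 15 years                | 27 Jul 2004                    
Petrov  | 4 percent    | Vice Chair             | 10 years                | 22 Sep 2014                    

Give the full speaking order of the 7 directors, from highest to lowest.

Petrov, Obi, Eriksen, Farouk, Haddad, Mbeki, Tanaka

By equity stake (lower first): Petrov (4 percent); then Obi (5 percent); then Eriksen (15 percent); then Farouk and Haddad (both 16 percent); then Mbeki (17 percent); then Tanaka (18 percent).
Among Farouk and Haddad, by date first elected to the board (later first): Farouk (8 May 1995) before Haddad (17 Jan 1995).
Full order: Petrov, Obi, Eriksen, Farouk, Haddad, Mbeki, Tanaka.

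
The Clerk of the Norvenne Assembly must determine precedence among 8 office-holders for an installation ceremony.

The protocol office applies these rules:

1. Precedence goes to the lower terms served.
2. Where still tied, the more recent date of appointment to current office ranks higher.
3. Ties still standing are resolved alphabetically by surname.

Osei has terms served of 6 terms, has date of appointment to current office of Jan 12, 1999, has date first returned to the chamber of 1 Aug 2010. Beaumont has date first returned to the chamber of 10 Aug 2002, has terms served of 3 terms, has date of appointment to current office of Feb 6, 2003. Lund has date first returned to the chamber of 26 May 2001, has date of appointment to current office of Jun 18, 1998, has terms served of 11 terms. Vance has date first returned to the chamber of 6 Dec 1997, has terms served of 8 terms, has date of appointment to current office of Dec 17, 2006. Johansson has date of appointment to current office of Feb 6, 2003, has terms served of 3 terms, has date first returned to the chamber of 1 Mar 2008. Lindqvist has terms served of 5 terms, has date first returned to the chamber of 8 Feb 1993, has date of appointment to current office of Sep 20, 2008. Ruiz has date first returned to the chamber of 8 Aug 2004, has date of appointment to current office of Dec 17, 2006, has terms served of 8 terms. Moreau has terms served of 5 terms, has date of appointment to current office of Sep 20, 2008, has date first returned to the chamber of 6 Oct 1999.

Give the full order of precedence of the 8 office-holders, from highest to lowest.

By terms served (lower first): Beaumont and Johansson (both 3 terms); then Lindqvist and Moreau (both 5 terms); then Osei (6 terms); then Ruiz and Vance (both 8 terms); then Lund (11 terms).
Beaumont and Johansson both have date of appointment to current office Feb 6, 2003, so the next rule applies.
Among Beaumont and Johansson, alphabetically by surname: Beaumont before Johansson.
Lindqvist and Moreau both have date of appointment to current office Sep 20, 2008, so the next rule applies.
Among Lindqvist and Moreau, alphabetically by surname: Lindqvist before Moreau.
Ruiz and Vance both have date of appointment to current office Dec 17, 2006, so the next rule applies.
Among Ruiz and Vance, alphabetically by surname: Ruiz before Vance.
Full order: Beaumont, Johansson, Lindqvist, Moreau, Osei, Ruiz, Vance, Lund.

Beaumont, Johansson, Lindqvist, Moreau, Osei, Ruiz, Vance, Lund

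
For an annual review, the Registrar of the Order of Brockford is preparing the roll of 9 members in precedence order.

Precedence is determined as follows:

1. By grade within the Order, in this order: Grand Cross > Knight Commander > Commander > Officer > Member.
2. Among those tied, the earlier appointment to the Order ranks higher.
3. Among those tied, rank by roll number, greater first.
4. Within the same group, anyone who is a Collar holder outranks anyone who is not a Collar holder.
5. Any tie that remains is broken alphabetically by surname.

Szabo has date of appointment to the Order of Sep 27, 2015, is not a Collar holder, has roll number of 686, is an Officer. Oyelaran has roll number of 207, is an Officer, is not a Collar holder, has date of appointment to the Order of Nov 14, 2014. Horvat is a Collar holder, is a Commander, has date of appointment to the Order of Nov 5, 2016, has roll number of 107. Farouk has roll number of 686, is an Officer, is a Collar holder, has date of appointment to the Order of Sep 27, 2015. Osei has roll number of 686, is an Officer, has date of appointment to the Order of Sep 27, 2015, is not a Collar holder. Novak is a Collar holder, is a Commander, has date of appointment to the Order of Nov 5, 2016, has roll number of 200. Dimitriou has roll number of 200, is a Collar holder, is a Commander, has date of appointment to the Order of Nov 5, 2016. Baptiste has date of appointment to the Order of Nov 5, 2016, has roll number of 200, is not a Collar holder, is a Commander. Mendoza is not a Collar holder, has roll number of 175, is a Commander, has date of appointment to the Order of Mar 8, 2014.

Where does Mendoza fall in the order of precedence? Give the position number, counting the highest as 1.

1

By grade within the Order: Mendoza, Dimitriou, Novak, Baptiste and Horvat (Commander); then Oyelaran, Farouk, Osei and Szabo (Officer).
Among Mendoza, Dimitriou, Novak, Baptiste and Horvat, by date of appointment to the Order (earlier first): Mendoza (Mar 8, 2014) before Dimitriou, Novak, Baptiste and Horvat (Nov 5, 2016).
Among Dimitriou, Novak, Baptiste and Horvat, by roll number (higher first): Dimitriou, Novak and Baptiste (200) before Horvat (107).
Among Dimitriou, Novak and Baptiste, a Collar holder before not a Collar holder: Dimitriou and Novak (a Collar holder) before Baptiste (not a Collar holder).
Among Dimitriou and Novak, alphabetically by surname: Dimitriou before Novak.
Among Oyelaran, Farouk, Osei and Szabo, by date of appointment to the Order (earlier first): Oyelaran (Nov 14, 2014) before Farouk, Osei and Szabo (Sep 27, 2015).
Farouk, Osei and Szabo all have roll number 686, so the next rule applies.
Among Farouk, Osei and Szabo, a Collar holder before not a Collar holder: Farouk (a Collar holder) before Osei and Szabo (not a Collar holder).
Among Osei and Szabo, alphabetically by surname: Osei before Szabo.
Order: Mendoza, Dimitriou, Novak, Baptiste, Horvat, Oyelaran, Farouk, Osei, Szabo. So position 1.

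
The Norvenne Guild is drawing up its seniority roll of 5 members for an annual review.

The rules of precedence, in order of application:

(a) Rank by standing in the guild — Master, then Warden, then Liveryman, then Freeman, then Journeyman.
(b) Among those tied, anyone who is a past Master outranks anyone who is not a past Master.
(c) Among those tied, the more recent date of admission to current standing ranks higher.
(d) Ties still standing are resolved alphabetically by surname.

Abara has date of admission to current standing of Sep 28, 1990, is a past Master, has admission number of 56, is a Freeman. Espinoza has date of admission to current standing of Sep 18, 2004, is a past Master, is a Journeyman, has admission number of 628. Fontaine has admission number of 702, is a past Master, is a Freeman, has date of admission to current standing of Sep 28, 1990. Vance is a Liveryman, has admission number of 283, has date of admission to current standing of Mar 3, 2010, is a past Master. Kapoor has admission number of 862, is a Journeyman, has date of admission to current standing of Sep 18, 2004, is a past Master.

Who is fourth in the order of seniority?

By standing in the guild: Vance (Liveryman); then Abara and Fontaine (Freeman); then Espinoza and Kapoor (Journeyman).
Abara and Fontaine are each a past Master, so the next rule applies.
Abara and Fontaine both have date of admission to current standing Sep 28, 1990, so the next rule applies.
Among Abara and Fontaine, alphabetically by surname: Abara before Fontaine.
Espinoza and Kapoor are each a past Master, so the next rule applies.
Espinoza and Kapoor both have date of admission to current standing Sep 18, 2004, so the next rule applies.
Among Espinoza and Kapoor, alphabetically by surname: Espinoza before Kapoor.
Order: Vance, Abara, Fontaine, Espinoza, Kapoor.

Espinoza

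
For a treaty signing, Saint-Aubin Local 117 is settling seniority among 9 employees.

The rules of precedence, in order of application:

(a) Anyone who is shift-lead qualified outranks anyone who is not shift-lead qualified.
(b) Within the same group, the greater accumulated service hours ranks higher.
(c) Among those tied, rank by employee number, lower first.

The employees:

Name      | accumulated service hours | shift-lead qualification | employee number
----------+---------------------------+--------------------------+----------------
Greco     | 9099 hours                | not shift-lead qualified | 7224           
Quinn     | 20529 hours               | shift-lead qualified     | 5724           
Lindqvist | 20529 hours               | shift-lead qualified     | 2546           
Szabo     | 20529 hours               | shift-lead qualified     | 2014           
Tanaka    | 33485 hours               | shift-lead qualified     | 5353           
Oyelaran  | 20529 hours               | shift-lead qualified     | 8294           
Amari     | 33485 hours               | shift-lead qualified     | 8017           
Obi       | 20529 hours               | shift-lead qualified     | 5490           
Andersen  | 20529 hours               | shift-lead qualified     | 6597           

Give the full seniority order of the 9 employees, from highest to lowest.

By the first rule: Tanaka, Amari, Szabo, Lindqvist, Obi, Quinn, Andersen and Oyelaran (each shift-lead qualified); then Greco (not shift-lead qualified).
Among Tanaka, Amari, Szabo, Lindqvist, Obi, Quinn, Andersen and Oyelaran, by accumulated service hours (higher first): Tanaka and Amari (33485 hours) before Szabo, Lindqvist, Obi, Quinn, Andersen and Oyelaran (20529 hours).
Among Tanaka and Amari, by employee number (lower first): Tanaka (5353) before Amari (8017).
Among Szabo, Lindqvist, Obi, Quinn, Andersen and Oyelaran, by employee number (lower first): Szabo (2014) before Lindqvist (2546) before Obi (5490) before Quinn (5724) before Andersen (6597) before Oyelaran (8294).
Full order: Tanaka, Amari, Szabo, Lindqvist, Obi, Quinn, Andersen, Oyelaran, Greco.

Tanaka, Amari, Szabo, Lindqvist, Obi, Quinn, Andersen, Oyelaran, Greco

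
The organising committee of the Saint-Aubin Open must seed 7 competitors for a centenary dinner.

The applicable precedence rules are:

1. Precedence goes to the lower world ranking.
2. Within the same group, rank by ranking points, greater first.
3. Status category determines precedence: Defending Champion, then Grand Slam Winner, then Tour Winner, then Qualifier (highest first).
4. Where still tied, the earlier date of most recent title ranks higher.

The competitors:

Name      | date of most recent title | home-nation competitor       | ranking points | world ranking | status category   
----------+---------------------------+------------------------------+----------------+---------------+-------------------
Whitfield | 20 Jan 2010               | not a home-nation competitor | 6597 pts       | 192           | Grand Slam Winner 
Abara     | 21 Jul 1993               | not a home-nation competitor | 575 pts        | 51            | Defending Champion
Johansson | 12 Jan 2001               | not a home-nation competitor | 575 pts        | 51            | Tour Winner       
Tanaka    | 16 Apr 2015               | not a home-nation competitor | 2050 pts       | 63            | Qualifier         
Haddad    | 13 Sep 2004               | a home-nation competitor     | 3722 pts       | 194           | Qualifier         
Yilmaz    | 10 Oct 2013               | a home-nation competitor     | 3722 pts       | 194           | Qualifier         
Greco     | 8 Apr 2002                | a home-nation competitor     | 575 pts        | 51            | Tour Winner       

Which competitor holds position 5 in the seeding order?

By world ranking (lower first): Abara, Johansson and Greco (each 51); then Tanaka (63); then Whitfield (192); then Haddad and Yilmaz (both 194).
Abara, Johansson and Greco all have ranking points 575 pts, so the next rule applies.
Among Abara, Johansson and Greco, by status category: Abara (Defending Champion) before Johansson and Greco (Tour Winner).
Among Johansson and Greco, by date of most recent title (earlier first): Johansson (12 Jan 2001) before Greco (8 Apr 2002).
Haddad and Yilmaz both have ranking points 3722 pts, so the next rule applies.
Haddad and Yilmaz are each Qualifier, so the next rule applies.
Among Haddad and Yilmaz, by date of most recent title (earlier first): Haddad (13 Sep 2004) before Yilmaz (10 Oct 2013).
Order: Abara, Johansson, Greco, Tanaka, Whitfield, Haddad, Yilmaz.

Whitfield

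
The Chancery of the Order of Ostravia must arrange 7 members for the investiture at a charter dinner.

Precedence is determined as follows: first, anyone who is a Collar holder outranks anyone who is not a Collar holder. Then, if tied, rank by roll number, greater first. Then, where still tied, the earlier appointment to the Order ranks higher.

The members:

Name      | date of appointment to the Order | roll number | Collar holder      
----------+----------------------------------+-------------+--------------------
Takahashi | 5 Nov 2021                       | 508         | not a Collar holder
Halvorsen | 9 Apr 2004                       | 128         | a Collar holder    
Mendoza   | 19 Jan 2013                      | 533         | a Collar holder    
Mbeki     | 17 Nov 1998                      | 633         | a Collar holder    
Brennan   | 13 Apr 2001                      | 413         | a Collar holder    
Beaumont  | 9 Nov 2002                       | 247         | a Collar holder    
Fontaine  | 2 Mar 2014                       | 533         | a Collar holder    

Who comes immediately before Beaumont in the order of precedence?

By the first rule: Mbeki, Mendoza, Fontaine, Brennan, Beaumont and Halvorsen (each a Collar holder); then Takahashi (not a Collar holder).
Among Mbeki, Mendoza, Fontaine, Brennan, Beaumont and Halvorsen, by roll number (higher first): Mbeki (633) before Mendoza and Fontaine (533) before Brennan (413) before Beaumont (247) before Halvorsen (128).
Among Mendoza and Fontaine, by date of appointment to the Order (earlier first): Mendoza (19 Jan 2013) before Fontaine (2 Mar 2014).
Order: Mbeki, Mendoza, Fontaine, Brennan, Beaumont, Halvorsen, Takahashi.

Brennan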